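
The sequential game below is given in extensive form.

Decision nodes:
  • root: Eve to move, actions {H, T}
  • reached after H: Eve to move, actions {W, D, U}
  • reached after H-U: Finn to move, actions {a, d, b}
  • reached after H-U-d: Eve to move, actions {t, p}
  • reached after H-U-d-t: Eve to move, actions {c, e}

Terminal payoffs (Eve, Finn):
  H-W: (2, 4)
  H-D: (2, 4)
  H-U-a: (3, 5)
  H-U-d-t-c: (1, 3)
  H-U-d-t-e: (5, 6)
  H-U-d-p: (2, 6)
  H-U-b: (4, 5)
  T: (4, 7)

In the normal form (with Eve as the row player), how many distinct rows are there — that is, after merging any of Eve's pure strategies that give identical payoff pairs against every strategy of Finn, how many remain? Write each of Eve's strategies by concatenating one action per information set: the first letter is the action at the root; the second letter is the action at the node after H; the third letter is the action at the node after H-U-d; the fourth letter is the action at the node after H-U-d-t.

Eve has 24 pure strategies: HWtc, HWte, HWpc, HWpe, HDtc, HDte, HDpc, HDpe, HUtc, HUte, HUpc, HUpe, TWtc, TWte, TWpc, TWpe, TDtc, TDte, TDpc, TDpe, TUtc, TUte, TUpc, TUpe. Columns: a, d, b.
{HWtc, HWte, HWpc, HWpe, HDtc, HDte, HDpc, HDpe} → row (2,4) (2,4) (2,4)
{HUtc} → row (3,5) (1,3) (4,5)
{HUte} → row (3,5) (5,6) (4,5)
{HUpc, HUpe} → row (3,5) (2,6) (4,5)
{TWtc, TWte, TWpc, TWpe, TDtc, TDte, TDpc, TDpe, TUtc, TUte, TUpc, TUpe} → row (4,7) (4,7) (4,7)
That's 5 distinct rows out of 24 strategies.

5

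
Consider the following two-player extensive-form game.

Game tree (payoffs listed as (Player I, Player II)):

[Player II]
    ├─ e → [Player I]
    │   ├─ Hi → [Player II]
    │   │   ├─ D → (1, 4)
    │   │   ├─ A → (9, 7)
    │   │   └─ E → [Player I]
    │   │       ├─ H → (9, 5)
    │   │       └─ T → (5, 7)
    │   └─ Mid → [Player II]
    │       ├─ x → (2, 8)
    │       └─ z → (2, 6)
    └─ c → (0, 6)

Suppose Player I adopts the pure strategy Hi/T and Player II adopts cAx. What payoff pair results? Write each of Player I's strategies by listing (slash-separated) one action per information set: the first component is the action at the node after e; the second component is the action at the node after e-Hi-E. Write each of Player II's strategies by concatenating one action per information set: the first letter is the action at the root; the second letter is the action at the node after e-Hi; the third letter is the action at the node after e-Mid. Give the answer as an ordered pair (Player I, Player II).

(0, 6)

Trace the play path from the root:
  Player II plays c
→ terminal payoff (0, 6).
(Player I's choice at the node after e is never reached on this path, so it doesn't affect the outcome.)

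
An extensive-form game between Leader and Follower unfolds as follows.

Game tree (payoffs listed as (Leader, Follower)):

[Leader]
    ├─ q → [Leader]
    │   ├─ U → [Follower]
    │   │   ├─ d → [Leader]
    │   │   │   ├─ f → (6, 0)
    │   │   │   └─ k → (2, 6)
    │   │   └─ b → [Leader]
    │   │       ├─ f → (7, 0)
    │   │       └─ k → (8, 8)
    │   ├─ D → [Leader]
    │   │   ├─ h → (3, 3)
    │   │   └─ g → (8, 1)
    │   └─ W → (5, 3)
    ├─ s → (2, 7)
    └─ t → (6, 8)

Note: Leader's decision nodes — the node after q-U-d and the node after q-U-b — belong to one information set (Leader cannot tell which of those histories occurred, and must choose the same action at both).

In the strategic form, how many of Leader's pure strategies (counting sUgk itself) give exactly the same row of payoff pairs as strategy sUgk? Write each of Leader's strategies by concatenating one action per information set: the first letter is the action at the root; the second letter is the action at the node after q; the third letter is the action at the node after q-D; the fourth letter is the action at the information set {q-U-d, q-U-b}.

Row for sUgk (columns d, b): (2,7) (2,7).
Under sUgk, Leader's choice at the node after q and at the node after q-D and at the information set {q-U-d, q-U-b} can never be reached regardless of what Follower does, so varying those choices leaves every outcome unchanged.
Holding the reachable choices fixed and varying the unreachable ones freely already gives 3 × 2 × 2 = 12 equivalent strategies.
No other strategy reproduces this row, so those 12 are the full class: sUhf, sUhk, sUgf, sUgk, sDhf, sDhk, sDgf, sDgk, sWhf, sWhk, sWgf, sWgk.

12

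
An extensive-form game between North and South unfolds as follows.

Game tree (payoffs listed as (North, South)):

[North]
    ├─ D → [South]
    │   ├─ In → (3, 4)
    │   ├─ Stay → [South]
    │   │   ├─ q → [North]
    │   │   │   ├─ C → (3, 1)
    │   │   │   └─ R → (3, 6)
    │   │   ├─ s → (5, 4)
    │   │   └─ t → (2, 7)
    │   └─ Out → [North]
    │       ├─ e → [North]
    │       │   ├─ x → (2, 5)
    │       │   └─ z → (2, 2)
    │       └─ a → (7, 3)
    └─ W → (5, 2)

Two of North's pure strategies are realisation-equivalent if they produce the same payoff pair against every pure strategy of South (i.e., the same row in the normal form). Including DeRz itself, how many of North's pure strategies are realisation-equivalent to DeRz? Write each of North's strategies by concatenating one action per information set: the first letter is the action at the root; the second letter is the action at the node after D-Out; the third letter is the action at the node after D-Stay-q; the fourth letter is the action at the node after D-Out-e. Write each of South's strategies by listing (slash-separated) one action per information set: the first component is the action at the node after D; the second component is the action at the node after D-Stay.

Row for DeRz (columns In/q, In/s, In/t, Stay/q, Stay/s, Stay/t, Out/q, Out/s, Out/t): (3,4) (3,4) (3,4) (3,6) (5,4) (2,7) (2,2) (2,2) (2,2).
Every one of North's information sets is on the play path for some reply by South when North follows DeRz.
Changing the action at any of them therefore changes at least one column, so only DeRz itself gives this row.

1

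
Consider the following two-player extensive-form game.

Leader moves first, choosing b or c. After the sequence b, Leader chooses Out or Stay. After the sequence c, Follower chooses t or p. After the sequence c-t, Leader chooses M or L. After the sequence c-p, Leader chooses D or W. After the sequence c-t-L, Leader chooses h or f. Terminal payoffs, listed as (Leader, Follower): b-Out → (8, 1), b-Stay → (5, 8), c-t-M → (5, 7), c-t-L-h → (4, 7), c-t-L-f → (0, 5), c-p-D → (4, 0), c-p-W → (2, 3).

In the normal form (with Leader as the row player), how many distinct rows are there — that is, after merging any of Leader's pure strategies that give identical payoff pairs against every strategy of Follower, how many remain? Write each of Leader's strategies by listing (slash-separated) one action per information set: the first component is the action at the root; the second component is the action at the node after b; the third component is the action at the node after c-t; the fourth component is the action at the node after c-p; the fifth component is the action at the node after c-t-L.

Leader has 32 pure strategies: b/Out/M/D/h, b/Out/M/D/f, b/Out/M/W/h, b/Out/M/W/f, b/Out/L/D/h, b/Out/L/D/f, b/Out/L/W/h, b/Out/L/W/f, b/Stay/M/D/h, b/Stay/M/D/f, b/Stay/M/W/h, b/Stay/M/W/f, b/Stay/L/D/h, b/Stay/L/D/f, b/Stay/L/W/h, b/Stay/L/W/f, c/Out/M/D/h, c/Out/M/D/f, c/Out/M/W/h, c/Out/M/W/f, c/Out/L/D/h, c/Out/L/D/f, c/Out/L/W/h, c/Out/L/W/f, c/Stay/M/D/h, c/Stay/M/D/f, c/Stay/M/W/h, c/Stay/M/W/f, c/Stay/L/D/h, c/Stay/L/D/f, c/Stay/L/W/h, c/Stay/L/W/f. Columns: t, p.
{b/Out/M/D/h, b/Out/M/D/f, b/Out/M/W/h, b/Out/M/W/f, b/Out/L/D/h, b/Out/L/D/f, b/Out/L/W/h, b/Out/L/W/f} → row (8,1) (8,1)
{b/Stay/M/D/h, b/Stay/M/D/f, b/Stay/M/W/h, b/Stay/M/W/f, b/Stay/L/D/h, b/Stay/L/D/f, b/Stay/L/W/h, b/Stay/L/W/f} → row (5,8) (5,8)
{c/Out/M/D/h, c/Out/M/D/f, c/Stay/M/D/h, c/Stay/M/D/f} → row (5,7) (4,0)
{c/Out/M/W/h, c/Out/M/W/f, c/Stay/M/W/h, c/Stay/M/W/f} → row (5,7) (2,3)
{c/Out/L/D/h, c/Stay/L/D/h} → row (4,7) (4,0)
{c/Out/L/D/f, c/Stay/L/D/f} → row (0,5) (4,0)
{c/Out/L/W/h, c/Stay/L/W/h} → row (4,7) (2,3)
{c/Out/L/W/f, c/Stay/L/W/f} → row (0,5) (2,3)
That's 8 distinct rows out of 32 strategies.

8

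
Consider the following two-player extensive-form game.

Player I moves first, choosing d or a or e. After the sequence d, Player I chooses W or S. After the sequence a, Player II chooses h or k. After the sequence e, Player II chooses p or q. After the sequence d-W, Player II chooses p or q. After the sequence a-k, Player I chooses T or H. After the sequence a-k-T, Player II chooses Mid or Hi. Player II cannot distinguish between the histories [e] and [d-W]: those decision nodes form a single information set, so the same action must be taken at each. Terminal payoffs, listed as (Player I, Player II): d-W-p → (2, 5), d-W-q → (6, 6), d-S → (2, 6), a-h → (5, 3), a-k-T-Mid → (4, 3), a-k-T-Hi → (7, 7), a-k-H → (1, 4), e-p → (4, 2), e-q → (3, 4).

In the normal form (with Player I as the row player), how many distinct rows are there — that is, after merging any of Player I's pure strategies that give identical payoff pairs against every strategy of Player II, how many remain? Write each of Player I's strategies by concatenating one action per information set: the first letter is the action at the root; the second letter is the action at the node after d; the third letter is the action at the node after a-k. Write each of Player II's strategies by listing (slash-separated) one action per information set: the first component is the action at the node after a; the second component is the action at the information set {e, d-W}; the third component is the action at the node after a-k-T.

5

Player I has 12 pure strategies: dWT, dWH, dST, dSH, aWT, aWH, aST, aSH, eWT, eWH, eST, eSH. Columns: h/p/Mid, h/p/Hi, h/q/Mid, h/q/Hi, k/p/Mid, k/p/Hi, k/q/Mid, k/q/Hi.
{dWT, dWH} → row (2,5) (2,5) (6,6) (6,6) (2,5) (2,5) (6,6) (6,6)
{dST, dSH} → row (2,6) (2,6) (2,6) (2,6) (2,6) (2,6) (2,6) (2,6)
{aWT, aST} → row (5,3) (5,3) (5,3) (5,3) (4,3) (7,7) (4,3) (7,7)
{aWH, aSH} → row (5,3) (5,3) (5,3) (5,3) (1,4) (1,4) (1,4) (1,4)
{eWT, eWH, eST, eSH} → row (4,2) (4,2) (3,4) (3,4) (4,2) (4,2) (3,4) (3,4)
That's 5 distinct rows out of 12 strategies.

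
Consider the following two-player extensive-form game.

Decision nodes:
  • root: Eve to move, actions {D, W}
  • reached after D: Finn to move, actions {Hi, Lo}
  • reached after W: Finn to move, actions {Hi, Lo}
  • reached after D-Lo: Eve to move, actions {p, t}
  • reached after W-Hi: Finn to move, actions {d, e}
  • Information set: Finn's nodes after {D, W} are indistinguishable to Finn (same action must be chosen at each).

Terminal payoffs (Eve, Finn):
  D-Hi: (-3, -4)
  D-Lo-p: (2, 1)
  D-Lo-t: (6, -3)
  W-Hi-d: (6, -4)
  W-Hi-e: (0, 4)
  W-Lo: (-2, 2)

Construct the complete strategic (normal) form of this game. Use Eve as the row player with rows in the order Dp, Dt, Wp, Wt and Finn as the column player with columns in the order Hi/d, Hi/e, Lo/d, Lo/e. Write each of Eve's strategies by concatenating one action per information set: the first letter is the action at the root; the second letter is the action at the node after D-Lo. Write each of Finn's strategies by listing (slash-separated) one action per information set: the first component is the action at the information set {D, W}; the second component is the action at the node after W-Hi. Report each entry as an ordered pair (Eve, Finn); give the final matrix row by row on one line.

Row Dp: Hi/d→(-3,-4), Hi/e→(-3,-4), Lo/d→(2,1), Lo/e→(2,1)
Row Dt: Hi/d→(-3,-4), Hi/e→(-3,-4), Lo/d→(6,-3), Lo/e→(6,-3)
Row Wp: Hi/d→(6,-4), Hi/e→(0,4), Lo/d→(-2,2), Lo/e→(-2,2)
Row Wt: Hi/d→(6,-4), Hi/e→(0,4), Lo/d→(-2,2), Lo/e→(-2,2)

Dp: (-3,-4) (-3,-4) (2,1) (2,1) | Dt: (-3,-4) (-3,-4) (6,-3) (6,-3) | Wp: (6,-4) (0,4) (-2,2) (-2,2) | Wt: (6,-4) (0,4) (-2,2) (-2,2)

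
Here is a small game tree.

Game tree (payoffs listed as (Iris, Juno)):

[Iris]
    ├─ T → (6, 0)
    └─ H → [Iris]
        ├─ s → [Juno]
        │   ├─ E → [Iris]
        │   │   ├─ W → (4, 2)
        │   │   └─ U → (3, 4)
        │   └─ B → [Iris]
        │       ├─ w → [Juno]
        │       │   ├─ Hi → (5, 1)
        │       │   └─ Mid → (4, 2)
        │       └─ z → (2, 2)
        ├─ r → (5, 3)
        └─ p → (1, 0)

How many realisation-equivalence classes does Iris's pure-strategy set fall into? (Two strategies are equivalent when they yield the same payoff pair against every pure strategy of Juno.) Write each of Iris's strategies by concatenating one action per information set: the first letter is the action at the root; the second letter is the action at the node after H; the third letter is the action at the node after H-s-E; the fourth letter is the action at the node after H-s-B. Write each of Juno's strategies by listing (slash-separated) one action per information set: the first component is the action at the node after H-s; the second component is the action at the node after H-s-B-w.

7

Iris has 24 pure strategies: TsWw, TsWz, TsUw, TsUz, TrWw, TrWz, TrUw, TrUz, TpWw, TpWz, TpUw, TpUz, HsWw, HsWz, HsUw, HsUz, HrWw, HrWz, HrUw, HrUz, HpWw, HpWz, HpUw, HpUz. Columns: E/Hi, E/Mid, B/Hi, B/Mid.
{TsWw, TsWz, TsUw, TsUz, TrWw, TrWz, TrUw, TrUz, TpWw, TpWz, TpUw, TpUz} → row (6,0) (6,0) (6,0) (6,0)
{HsWw} → row (4,2) (4,2) (5,1) (4,2)
{HsWz} → row (4,2) (4,2) (2,2) (2,2)
{HsUw} → row (3,4) (3,4) (5,1) (4,2)
{HsUz} → row (3,4) (3,4) (2,2) (2,2)
{HrWw, HrWz, HrUw, HrUz} → row (5,3) (5,3) (5,3) (5,3)
{HpWw, HpWz, HpUw, HpUz} → row (1,0) (1,0) (1,0) (1,0)
That's 7 distinct rows out of 24 strategies.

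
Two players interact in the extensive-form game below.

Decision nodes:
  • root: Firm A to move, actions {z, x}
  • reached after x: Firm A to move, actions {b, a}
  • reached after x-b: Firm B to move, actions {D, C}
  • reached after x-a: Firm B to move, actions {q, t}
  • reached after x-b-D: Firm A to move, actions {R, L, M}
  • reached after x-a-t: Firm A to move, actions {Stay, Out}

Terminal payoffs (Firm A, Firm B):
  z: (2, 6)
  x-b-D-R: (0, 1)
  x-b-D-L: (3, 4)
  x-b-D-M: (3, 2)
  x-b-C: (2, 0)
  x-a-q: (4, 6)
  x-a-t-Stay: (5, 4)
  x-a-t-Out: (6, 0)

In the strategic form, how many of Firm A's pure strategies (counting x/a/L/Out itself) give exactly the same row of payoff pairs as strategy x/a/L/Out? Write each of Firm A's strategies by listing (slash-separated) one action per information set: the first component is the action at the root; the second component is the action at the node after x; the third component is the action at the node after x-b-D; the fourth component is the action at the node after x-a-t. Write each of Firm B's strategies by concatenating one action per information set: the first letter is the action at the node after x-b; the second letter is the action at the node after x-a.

3

Row for x/a/L/Out (columns Dq, Dt, Cq, Ct): (4,6) (6,0) (4,6) (6,0).
Under x/a/L/Out, Firm A's choice at the node after x-b-D can never be reached regardless of what Firm B does, so varying those choices leaves every outcome unchanged.
Holding the reachable choices fixed and varying the unreachable one freely already gives 3 equivalent strategies.
No other strategy reproduces this row, so those 3 are the full class: x/a/R/Out, x/a/L/Out, x/a/M/Out.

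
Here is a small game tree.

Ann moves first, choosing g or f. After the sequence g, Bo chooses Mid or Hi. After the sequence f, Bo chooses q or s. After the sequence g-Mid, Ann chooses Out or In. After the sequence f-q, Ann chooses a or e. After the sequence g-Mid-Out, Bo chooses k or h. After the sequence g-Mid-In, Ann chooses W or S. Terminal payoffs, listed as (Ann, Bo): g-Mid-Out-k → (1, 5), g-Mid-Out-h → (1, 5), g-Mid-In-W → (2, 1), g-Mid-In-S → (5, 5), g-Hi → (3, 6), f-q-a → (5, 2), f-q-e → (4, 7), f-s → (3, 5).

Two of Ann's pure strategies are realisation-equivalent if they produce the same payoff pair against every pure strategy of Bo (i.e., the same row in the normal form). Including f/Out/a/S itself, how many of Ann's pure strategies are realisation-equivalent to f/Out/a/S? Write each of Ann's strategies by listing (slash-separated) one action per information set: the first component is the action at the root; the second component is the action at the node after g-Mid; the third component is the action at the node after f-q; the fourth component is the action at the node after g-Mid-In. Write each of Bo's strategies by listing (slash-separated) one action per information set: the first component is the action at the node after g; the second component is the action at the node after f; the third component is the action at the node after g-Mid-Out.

4

Row for f/Out/a/S (columns Mid/q/k, Mid/q/h, Mid/s/k, Mid/s/h, Hi/q/k, Hi/q/h, Hi/s/k, Hi/s/h): (5,2) (5,2) (3,5) (3,5) (5,2) (5,2) (3,5) (3,5).
Under f/Out/a/S, Ann's choice at the node after g-Mid and at the node after g-Mid-In can never be reached regardless of what Bo does, so varying those choices leaves every outcome unchanged.
Holding the reachable choices fixed and varying the unreachable ones freely already gives 2 × 2 = 4 equivalent strategies.
No other strategy reproduces this row, so those 4 are the full class: f/Out/a/W, f/Out/a/S, f/In/a/W, f/In/a/S.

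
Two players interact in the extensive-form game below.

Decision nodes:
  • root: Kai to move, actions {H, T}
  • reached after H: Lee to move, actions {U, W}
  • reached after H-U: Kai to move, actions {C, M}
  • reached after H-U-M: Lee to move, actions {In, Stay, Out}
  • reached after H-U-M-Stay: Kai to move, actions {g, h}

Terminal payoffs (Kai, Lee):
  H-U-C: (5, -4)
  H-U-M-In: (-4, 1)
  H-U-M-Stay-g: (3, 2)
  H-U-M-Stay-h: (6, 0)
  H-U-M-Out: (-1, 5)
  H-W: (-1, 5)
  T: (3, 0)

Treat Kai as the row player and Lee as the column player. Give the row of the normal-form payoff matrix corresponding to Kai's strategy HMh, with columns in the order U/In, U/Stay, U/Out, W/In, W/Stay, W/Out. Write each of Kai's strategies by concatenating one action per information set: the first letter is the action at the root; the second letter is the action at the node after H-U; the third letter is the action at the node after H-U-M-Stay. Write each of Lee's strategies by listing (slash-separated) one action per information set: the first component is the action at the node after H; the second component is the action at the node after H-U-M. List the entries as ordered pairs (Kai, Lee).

(-4,1) (6,0) (-1,5) (-1,5) (-1,5) (-1,5)

vs U/In: Kai plays H → Lee plays U at [H] → Kai plays M at [H-U] → Lee plays In at [H-U-M] → (-4, 1)
vs U/Stay: Kai plays H → Lee plays U at [H] → Kai plays M at [H-U] → Lee plays Stay at [H-U-M] → Kai plays h at [H-U-M-Stay] → (6, 0)
vs U/Out: Kai plays H → Lee plays U at [H] → Kai plays M at [H-U] → Lee plays Out at [H-U-M] → (-1, 5)
vs W/In: Kai plays H → Lee plays W at [H] → (-1, 5)
vs W/Stay: Kai plays H → Lee plays W at [H] → (-1, 5)
vs W/Out: Kai plays H → Lee plays W at [H] → (-1, 5)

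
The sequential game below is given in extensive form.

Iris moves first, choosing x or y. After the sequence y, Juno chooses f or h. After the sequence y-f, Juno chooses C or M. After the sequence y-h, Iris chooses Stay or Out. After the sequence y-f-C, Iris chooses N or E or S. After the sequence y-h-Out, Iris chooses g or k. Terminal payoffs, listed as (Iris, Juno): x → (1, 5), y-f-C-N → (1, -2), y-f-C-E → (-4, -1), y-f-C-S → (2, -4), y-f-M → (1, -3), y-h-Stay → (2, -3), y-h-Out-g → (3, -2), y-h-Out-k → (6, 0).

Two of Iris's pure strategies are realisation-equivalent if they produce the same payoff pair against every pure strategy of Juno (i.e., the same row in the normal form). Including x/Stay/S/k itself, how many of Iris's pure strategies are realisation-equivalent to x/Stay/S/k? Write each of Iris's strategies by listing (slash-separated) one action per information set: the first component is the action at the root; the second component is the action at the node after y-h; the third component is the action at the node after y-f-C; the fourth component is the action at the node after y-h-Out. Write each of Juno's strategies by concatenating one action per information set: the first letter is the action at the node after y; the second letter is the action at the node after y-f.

Row for x/Stay/S/k (columns fC, fM, hC, hM): (1,5) (1,5) (1,5) (1,5).
Under x/Stay/S/k, Iris's choice at the node after y-h and at the node after y-f-C and at the node after y-h-Out can never be reached regardless of what Juno does, so varying those choices leaves every outcome unchanged.
Holding the reachable choices fixed and varying the unreachable ones freely already gives 2 × 3 × 2 = 12 equivalent strategies.
No other strategy reproduces this row, so those 12 are the full class: x/Stay/N/g, x/Stay/N/k, x/Stay/E/g, x/Stay/E/k, x/Stay/S/g, x/Stay/S/k, x/Out/N/g, x/Out/N/k, x/Out/E/g, x/Out/E/k, x/Out/S/g, x/Out/S/k.

12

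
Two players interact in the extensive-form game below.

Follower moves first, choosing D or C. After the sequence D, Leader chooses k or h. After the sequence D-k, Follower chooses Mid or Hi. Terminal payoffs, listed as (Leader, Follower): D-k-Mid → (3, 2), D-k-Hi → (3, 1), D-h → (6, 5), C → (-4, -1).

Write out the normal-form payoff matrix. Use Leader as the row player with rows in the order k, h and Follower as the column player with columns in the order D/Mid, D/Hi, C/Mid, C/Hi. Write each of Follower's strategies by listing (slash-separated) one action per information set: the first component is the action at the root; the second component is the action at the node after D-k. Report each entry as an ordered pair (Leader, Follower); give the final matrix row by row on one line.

        D/Mid     D/Hi    C/Mid     C/Hi
   k    (3,2)    (3,1)  (-4,-1)  (-4,-1)
   h    (6,5)    (6,5)  (-4,-1)  (-4,-1)

k: (3,2) (3,1) (-4,-1) (-4,-1) | h: (6,5) (6,5) (-4,-1) (-4,-1)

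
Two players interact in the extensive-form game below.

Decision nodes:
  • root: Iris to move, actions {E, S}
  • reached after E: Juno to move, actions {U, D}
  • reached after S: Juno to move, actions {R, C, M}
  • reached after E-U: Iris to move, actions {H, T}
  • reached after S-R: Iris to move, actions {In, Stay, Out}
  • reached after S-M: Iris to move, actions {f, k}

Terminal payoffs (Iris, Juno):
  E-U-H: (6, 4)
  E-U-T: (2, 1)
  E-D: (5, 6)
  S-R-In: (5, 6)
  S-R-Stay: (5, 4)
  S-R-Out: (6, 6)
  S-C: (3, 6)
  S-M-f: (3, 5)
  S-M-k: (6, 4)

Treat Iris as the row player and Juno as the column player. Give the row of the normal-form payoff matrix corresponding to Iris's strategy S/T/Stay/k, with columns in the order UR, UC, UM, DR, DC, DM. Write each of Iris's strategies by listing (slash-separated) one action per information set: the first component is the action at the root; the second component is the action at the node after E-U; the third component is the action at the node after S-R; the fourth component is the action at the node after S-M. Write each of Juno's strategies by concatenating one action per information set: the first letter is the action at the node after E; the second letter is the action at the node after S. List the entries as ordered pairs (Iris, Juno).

vs UR: Iris plays S → Juno plays R at [S] → Iris plays Stay at [S-R] → (5, 4)
vs UC: Iris plays S → Juno plays C at [S] → (3, 6)
vs UM: Iris plays S → Juno plays M at [S] → Iris plays k at [S-M] → (6, 4)
vs DR: Iris plays S → Juno plays R at [S] → Iris plays Stay at [S-R] → (5, 4)
vs DC: Iris plays S → Juno plays C at [S] → (3, 6)
vs DM: Iris plays S → Juno plays M at [S] → Iris plays k at [S-M] → (6, 4)

(5,4) (3,6) (6,4) (5,4) (3,6) (6,4)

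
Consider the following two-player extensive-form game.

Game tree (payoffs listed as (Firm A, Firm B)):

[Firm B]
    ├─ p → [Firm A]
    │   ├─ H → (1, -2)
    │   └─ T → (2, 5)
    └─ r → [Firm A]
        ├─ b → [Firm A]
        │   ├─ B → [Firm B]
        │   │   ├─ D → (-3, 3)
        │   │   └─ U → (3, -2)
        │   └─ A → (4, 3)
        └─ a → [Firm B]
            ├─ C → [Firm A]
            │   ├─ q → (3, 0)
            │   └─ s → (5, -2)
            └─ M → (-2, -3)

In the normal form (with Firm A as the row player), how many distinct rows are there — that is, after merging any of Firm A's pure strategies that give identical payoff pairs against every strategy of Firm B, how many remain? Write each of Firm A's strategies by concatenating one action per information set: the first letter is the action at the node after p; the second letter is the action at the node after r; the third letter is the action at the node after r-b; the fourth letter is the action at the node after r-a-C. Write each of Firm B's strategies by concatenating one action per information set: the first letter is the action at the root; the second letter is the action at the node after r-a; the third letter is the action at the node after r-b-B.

Firm A has 16 pure strategies: HbBq, HbBs, HbAq, HbAs, HaBq, HaBs, HaAq, HaAs, TbBq, TbBs, TbAq, TbAs, TaBq, TaBs, TaAq, TaAs. Columns: pCD, pCU, pMD, pMU, rCD, rCU, rMD, rMU.
{HbBq, HbBs} → row (1,-2) (1,-2) (1,-2) (1,-2) (-3,3) (3,-2) (-3,3) (3,-2)
{HbAq, HbAs} → row (1,-2) (1,-2) (1,-2) (1,-2) (4,3) (4,3) (4,3) (4,3)
{HaBq, HaAq} → row (1,-2) (1,-2) (1,-2) (1,-2) (3,0) (3,0) (-2,-3) (-2,-3)
{HaBs, HaAs} → row (1,-2) (1,-2) (1,-2) (1,-2) (5,-2) (5,-2) (-2,-3) (-2,-3)
{TbBq, TbBs} → row (2,5) (2,5) (2,5) (2,5) (-3,3) (3,-2) (-3,3) (3,-2)
{TbAq, TbAs} → row (2,5) (2,5) (2,5) (2,5) (4,3) (4,3) (4,3) (4,3)
{TaBq, TaAq} → row (2,5) (2,5) (2,5) (2,5) (3,0) (3,0) (-2,-3) (-2,-3)
{TaBs, TaAs} → row (2,5) (2,5) (2,5) (2,5) (5,-2) (5,-2) (-2,-3) (-2,-3)
That's 8 distinct rows out of 16 strategies.

8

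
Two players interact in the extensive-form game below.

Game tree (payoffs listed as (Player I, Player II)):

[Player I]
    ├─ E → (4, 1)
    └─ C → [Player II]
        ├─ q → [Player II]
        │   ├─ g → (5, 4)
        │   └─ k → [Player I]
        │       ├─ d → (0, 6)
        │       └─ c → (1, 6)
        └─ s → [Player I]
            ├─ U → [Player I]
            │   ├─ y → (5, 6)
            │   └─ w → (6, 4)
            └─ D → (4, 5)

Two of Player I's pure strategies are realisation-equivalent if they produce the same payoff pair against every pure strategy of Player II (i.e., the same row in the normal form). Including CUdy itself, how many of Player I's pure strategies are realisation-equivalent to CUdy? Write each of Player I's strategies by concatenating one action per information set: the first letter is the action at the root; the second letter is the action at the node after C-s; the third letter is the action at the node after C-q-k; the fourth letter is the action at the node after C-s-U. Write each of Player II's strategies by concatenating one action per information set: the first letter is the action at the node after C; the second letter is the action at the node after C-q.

1

Row for CUdy (columns qg, qk, sg, sk): (5,4) (0,6) (5,6) (5,6).
Every one of Player I's information sets is on the play path for some reply by Player II when Player I follows CUdy.
Changing the action at any of them therefore changes at least one column, so only CUdy itself gives this row.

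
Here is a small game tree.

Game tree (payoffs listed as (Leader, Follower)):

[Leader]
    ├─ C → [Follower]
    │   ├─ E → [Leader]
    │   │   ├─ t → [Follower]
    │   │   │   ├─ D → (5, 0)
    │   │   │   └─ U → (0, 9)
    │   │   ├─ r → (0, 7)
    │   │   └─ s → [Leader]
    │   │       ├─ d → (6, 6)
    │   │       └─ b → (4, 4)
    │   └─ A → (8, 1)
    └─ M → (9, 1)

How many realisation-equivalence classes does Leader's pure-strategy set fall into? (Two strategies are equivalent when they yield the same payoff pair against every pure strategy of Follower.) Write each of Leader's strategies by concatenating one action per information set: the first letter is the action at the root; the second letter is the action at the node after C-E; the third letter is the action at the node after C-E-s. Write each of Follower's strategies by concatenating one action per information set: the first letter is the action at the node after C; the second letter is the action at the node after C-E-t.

5

Leader has 12 pure strategies: Ctd, Ctb, Crd, Crb, Csd, Csb, Mtd, Mtb, Mrd, Mrb, Msd, Msb. Columns: ED, EU, AD, AU.
{Ctd, Ctb} → row (5,0) (0,9) (8,1) (8,1)
{Crd, Crb} → row (0,7) (0,7) (8,1) (8,1)
{Csd} → row (6,6) (6,6) (8,1) (8,1)
{Csb} → row (4,4) (4,4) (8,1) (8,1)
{Mtd, Mtb, Mrd, Mrb, Msd, Msb} → row (9,1) (9,1) (9,1) (9,1)
That's 5 distinct rows out of 12 strategies.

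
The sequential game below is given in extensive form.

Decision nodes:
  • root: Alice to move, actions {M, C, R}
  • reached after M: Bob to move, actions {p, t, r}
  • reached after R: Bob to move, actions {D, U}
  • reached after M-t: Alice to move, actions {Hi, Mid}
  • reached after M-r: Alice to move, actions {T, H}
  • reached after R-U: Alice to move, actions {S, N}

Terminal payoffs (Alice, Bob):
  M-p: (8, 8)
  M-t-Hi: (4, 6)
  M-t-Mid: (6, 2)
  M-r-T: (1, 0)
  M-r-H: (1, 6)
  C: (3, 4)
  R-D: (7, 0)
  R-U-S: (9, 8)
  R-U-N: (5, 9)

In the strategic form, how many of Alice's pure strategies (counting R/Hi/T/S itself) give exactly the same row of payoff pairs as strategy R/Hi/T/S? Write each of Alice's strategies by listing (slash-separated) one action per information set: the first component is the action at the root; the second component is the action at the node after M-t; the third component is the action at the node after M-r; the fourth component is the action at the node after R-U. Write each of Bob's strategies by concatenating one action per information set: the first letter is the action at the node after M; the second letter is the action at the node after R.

4

Row for R/Hi/T/S (columns pD, pU, tD, tU, rD, rU): (7,0) (9,8) (7,0) (9,8) (7,0) (9,8).
Under R/Hi/T/S, Alice's choice at the node after M-t and at the node after M-r can never be reached regardless of what Bob does, so varying those choices leaves every outcome unchanged.
Holding the reachable choices fixed and varying the unreachable ones freely already gives 2 × 2 = 4 equivalent strategies.
No other strategy reproduces this row, so those 4 are the full class: R/Hi/T/S, R/Hi/H/S, R/Mid/T/S, R/Mid/H/S.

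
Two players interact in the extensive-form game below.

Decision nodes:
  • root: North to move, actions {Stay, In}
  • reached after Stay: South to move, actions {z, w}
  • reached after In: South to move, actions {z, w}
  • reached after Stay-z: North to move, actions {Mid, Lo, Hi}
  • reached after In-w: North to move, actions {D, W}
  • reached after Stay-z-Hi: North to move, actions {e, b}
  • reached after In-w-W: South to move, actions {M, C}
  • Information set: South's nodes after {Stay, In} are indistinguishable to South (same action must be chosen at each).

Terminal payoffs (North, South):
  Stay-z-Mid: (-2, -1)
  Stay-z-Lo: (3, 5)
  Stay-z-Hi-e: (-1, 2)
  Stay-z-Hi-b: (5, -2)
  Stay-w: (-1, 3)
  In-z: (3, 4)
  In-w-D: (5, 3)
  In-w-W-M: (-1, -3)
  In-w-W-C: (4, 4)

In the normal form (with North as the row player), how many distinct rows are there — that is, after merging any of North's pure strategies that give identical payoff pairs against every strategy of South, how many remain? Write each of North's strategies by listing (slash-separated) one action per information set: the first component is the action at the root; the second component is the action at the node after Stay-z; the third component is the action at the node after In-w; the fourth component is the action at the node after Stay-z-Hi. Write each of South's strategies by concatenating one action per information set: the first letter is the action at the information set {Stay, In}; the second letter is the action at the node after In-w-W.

North has 24 pure strategies: Stay/Mid/D/e, Stay/Mid/D/b, Stay/Mid/W/e, Stay/Mid/W/b, Stay/Lo/D/e, Stay/Lo/D/b, Stay/Lo/W/e, Stay/Lo/W/b, Stay/Hi/D/e, Stay/Hi/D/b, Stay/Hi/W/e, Stay/Hi/W/b, In/Mid/D/e, In/Mid/D/b, In/Mid/W/e, In/Mid/W/b, In/Lo/D/e, In/Lo/D/b, In/Lo/W/e, In/Lo/W/b, In/Hi/D/e, In/Hi/D/b, In/Hi/W/e, In/Hi/W/b. Columns: zM, zC, wM, wC.
{Stay/Mid/D/e, Stay/Mid/D/b, Stay/Mid/W/e, Stay/Mid/W/b} → row (-2,-1) (-2,-1) (-1,3) (-1,3)
{Stay/Lo/D/e, Stay/Lo/D/b, Stay/Lo/W/e, Stay/Lo/W/b} → row (3,5) (3,5) (-1,3) (-1,3)
{Stay/Hi/D/e, Stay/Hi/W/e} → row (-1,2) (-1,2) (-1,3) (-1,3)
{Stay/Hi/D/b, Stay/Hi/W/b} → row (5,-2) (5,-2) (-1,3) (-1,3)
{In/Mid/D/e, In/Mid/D/b, In/Lo/D/e, In/Lo/D/b, In/Hi/D/e, In/Hi/D/b} → row (3,4) (3,4) (5,3) (5,3)
{In/Mid/W/e, In/Mid/W/b, In/Lo/W/e, In/Lo/W/b, In/Hi/W/e, In/Hi/W/b} → row (3,4) (3,4) (-1,-3) (4,4)
That's 6 distinct rows out of 24 strategies.

6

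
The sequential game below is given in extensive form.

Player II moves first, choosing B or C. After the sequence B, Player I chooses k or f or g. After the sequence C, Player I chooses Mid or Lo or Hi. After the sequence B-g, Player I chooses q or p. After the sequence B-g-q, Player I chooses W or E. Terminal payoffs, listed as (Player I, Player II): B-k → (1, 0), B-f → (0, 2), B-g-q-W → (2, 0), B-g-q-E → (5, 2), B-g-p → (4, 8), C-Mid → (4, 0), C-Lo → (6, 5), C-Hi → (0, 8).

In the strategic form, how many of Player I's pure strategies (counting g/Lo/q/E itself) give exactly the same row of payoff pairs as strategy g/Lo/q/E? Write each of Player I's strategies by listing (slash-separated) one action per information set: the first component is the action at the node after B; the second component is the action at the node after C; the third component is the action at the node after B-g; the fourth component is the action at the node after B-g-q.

1

Row for g/Lo/q/E (columns B, C): (5,2) (6,5).
Every one of Player I's information sets is on the play path for some reply by Player II when Player I follows g/Lo/q/E.
Changing the action at any of them therefore changes at least one column, so only g/Lo/q/E itself gives this row.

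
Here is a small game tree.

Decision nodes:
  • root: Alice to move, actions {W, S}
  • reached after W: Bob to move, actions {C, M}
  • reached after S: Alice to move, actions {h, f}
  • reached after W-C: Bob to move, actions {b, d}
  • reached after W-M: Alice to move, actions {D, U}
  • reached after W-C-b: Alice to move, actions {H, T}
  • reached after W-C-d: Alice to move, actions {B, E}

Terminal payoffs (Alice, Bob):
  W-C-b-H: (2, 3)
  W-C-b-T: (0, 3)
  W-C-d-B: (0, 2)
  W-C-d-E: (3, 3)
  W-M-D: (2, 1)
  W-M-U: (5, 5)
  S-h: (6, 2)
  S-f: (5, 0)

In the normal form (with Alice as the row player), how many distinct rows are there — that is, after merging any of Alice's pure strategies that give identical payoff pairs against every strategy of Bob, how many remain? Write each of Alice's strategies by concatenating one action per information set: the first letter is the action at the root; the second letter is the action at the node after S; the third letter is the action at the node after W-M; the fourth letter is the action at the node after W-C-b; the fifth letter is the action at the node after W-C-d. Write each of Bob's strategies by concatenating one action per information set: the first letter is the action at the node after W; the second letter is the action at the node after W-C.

10

Alice has 32 pure strategies: WhDHB, WhDHE, WhDTB, WhDTE, WhUHB, WhUHE, WhUTB, WhUTE, WfDHB, WfDHE, WfDTB, WfDTE, WfUHB, WfUHE, WfUTB, WfUTE, ShDHB, ShDHE, ShDTB, ShDTE, ShUHB, ShUHE, ShUTB, ShUTE, SfDHB, SfDHE, SfDTB, SfDTE, SfUHB, SfUHE, SfUTB, SfUTE. Columns: Cb, Cd, Mb, Md.
{WhDHB, WfDHB} → row (2,3) (0,2) (2,1) (2,1)
{WhDHE, WfDHE} → row (2,3) (3,3) (2,1) (2,1)
{WhDTB, WfDTB} → row (0,3) (0,2) (2,1) (2,1)
{WhDTE, WfDTE} → row (0,3) (3,3) (2,1) (2,1)
{WhUHB, WfUHB} → row (2,3) (0,2) (5,5) (5,5)
{WhUHE, WfUHE} → row (2,3) (3,3) (5,5) (5,5)
{WhUTB, WfUTB} → row (0,3) (0,2) (5,5) (5,5)
{WhUTE, WfUTE} → row (0,3) (3,3) (5,5) (5,5)
{ShDHB, ShDHE, ShDTB, ShDTE, ShUHB, ShUHE, ShUTB, ShUTE} → row (6,2) (6,2) (6,2) (6,2)
{SfDHB, SfDHE, SfDTB, SfDTE, SfUHB, SfUHE, SfUTB, SfUTE} → row (5,0) (5,0) (5,0) (5,0)
That's 10 distinct rows out of 32 strategies.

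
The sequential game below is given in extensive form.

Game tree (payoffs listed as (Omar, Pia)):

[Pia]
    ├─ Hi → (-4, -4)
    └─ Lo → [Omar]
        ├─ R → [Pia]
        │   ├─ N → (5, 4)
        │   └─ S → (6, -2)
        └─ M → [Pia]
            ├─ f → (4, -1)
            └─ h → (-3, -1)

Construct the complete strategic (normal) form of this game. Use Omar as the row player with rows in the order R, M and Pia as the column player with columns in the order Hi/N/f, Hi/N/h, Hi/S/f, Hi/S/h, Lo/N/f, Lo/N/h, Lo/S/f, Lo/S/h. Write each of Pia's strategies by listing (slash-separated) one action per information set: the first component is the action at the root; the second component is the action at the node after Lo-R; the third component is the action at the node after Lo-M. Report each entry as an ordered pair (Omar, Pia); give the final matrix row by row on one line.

R: (-4,-4) (-4,-4) (-4,-4) (-4,-4) (5,4) (5,4) (6,-2) (6,-2) | M: (-4,-4) (-4,-4) (-4,-4) (-4,-4) (4,-1) (-3,-1) (4,-1) (-3,-1)

       Hi/N/f   Hi/N/h   Hi/S/f   Hi/S/h   Lo/N/f   Lo/N/h   Lo/S/f   Lo/S/h
   R  (-4,-4)  (-4,-4)  (-4,-4)  (-4,-4)    (5,4)    (5,4)   (6,-2)   (6,-2)
   M  (-4,-4)  (-4,-4)  (-4,-4)  (-4,-4)   (4,-1)  (-3,-1)   (4,-1)  (-3,-1)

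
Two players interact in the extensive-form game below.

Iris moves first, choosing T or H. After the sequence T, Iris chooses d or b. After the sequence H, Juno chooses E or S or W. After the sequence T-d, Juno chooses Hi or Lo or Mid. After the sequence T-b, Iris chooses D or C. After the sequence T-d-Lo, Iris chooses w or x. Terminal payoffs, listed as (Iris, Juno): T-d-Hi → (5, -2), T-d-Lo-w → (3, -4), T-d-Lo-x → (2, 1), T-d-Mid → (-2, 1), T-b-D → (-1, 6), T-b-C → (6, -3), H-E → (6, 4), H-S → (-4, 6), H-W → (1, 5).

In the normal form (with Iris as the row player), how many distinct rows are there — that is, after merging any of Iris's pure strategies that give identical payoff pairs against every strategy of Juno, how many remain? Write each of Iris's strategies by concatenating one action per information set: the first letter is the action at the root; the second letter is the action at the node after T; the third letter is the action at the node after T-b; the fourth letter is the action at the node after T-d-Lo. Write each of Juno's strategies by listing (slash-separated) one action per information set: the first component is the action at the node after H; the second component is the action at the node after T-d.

5

Iris has 16 pure strategies: TdDw, TdDx, TdCw, TdCx, TbDw, TbDx, TbCw, TbCx, HdDw, HdDx, HdCw, HdCx, HbDw, HbDx, HbCw, HbCx. Columns: E/Hi, E/Lo, E/Mid, S/Hi, S/Lo, S/Mid, W/Hi, W/Lo, W/Mid.
{TdDw, TdCw} → row (5,-2) (3,-4) (-2,1) (5,-2) (3,-4) (-2,1) (5,-2) (3,-4) (-2,1)
{TdDx, TdCx} → row (5,-2) (2,1) (-2,1) (5,-2) (2,1) (-2,1) (5,-2) (2,1) (-2,1)
{TbDw, TbDx} → row (-1,6) (-1,6) (-1,6) (-1,6) (-1,6) (-1,6) (-1,6) (-1,6) (-1,6)
{TbCw, TbCx} → row (6,-3) (6,-3) (6,-3) (6,-3) (6,-3) (6,-3) (6,-3) (6,-3) (6,-3)
{HdDw, HdDx, HdCw, HdCx, HbDw, HbDx, HbCw, HbCx} → row (6,4) (6,4) (6,4) (-4,6) (-4,6) (-4,6) (1,5) (1,5) (1,5)
That's 5 distinct rows out of 16 strategies.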